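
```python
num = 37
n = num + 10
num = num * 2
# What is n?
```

Trace:
`num = 37` → num = 37
`n = num + 10` → n = 47
`num = num * 2` → num = 74
So n = 47

Answer: 47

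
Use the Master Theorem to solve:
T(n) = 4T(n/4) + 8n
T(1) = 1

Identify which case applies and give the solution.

a=4, b=4, f(n)=8n. log_4(4) = 1. Since c=1 = 1, Case 2 applies: T(n) = Θ(n^log_b(a) · log n) = O(n log n).

Answer: O(n log n) - Case 2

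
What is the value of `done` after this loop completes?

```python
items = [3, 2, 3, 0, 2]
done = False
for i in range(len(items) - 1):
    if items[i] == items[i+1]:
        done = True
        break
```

Check consecutive duplicates in [3, 2, 3, 0, 2]
`done` takes the values: False

Answer: False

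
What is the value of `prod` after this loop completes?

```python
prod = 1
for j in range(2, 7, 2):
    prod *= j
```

Product of even numbers 2 to 6
`prod` takes the values: 1 → 2 → 8 → 48

Answer: 48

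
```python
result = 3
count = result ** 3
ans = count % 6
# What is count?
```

Trace:
`result = 3` → result = 3
`count = result ** 3` → count = 27
`ans = count % 6` → ans = 3
So count = 27

Answer: 27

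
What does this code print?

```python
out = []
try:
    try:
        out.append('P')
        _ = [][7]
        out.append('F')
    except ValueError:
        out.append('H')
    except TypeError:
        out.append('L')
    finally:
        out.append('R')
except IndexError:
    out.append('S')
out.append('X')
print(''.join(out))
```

Execution trace: 'P' (try body) → 'R' (finally) → 'S' (outer except IndexError) → 'X' (after the try/except). Output: PRSX

Answer: PRSX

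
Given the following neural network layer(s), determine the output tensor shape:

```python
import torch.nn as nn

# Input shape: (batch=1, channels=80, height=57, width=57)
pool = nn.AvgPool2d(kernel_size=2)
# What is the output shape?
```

Input: (1, 80, 57, 57) -> Output: (1, 80, 28, 28)

Answer: (1, 80, 28, 28)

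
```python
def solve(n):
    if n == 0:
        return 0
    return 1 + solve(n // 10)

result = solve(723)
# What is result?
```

Count of digits of 723: 3

Answer: 3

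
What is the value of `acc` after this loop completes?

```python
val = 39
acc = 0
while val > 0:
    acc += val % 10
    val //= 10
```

Sum digits of 39
`acc` takes the values: 0 → 9 → 12

Answer: 12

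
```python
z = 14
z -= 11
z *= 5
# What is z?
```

Trace:
`z = 14` → z = 14
`z -= 11` → z = 3
`z *= 5` → z = 15
So z = 15

Answer: 15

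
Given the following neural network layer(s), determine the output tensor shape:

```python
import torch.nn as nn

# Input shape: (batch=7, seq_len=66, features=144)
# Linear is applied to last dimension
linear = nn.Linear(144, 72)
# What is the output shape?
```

Input: (7, 66, 144) -> Output: (7, 66, 72)

Answer: (7, 66, 72)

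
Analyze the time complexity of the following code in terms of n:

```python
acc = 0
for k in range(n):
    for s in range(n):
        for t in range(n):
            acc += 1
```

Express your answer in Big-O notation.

Each loop level contributes: n × n × n. Multiplying the contributions gives O(n^3).

Answer: O(n^3)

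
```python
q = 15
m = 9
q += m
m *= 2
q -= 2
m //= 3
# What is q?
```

Trace:
`q = 15` → q = 15
`m = 9` → m = 9
`q += m` → q = 24
`m *= 2` → m = 18
`q -= 2` → q = 22
`m //= 3` → m = 6
So q = 22

Answer: 22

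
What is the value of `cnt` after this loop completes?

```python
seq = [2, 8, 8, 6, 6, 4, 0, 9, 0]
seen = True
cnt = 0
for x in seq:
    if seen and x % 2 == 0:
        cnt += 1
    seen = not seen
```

Count even values at even positions
`cnt` takes the values: 0 → 1 → 2 → 3 → 4 → 5

Answer: 5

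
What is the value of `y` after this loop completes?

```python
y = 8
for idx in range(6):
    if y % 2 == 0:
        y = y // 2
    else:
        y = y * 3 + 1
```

Collatz-style transformation from 8
`y` takes the values: 8 → 4 → 2 → 1 → 4 → 2 → 1

Answer: 1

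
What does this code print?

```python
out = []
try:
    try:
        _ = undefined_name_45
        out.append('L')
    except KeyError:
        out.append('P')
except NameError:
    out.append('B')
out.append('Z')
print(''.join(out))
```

Execution trace: 'B' (outer except NameError) → 'Z' (after the try/except). Output: BZ

Answer: BZ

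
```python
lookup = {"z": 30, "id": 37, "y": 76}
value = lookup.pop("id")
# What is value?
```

Trace:
`lookup = {"z": 30, "id": 37, "y": 76}` → lookup = {'z': 30, 'id': 37, 'y': 76}
`value = lookup.pop("id")` → lookup = {'z': 30, 'y': 76}; value = 37
So value = 37

Answer: 37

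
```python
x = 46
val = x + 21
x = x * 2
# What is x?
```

Trace:
`x = 46` → x = 46
`val = x + 21` → val = 67
`x = x * 2` → x = 92
So x = 92

Answer: 92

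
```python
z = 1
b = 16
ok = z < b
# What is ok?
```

Trace:
`z = 1` → z = 1
`b = 16` → b = 16
`ok = z < b` → ok = True
So ok = True

Answer: True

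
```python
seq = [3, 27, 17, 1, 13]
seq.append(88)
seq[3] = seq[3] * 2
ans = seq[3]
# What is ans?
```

Trace:
`seq = [3, 27, 17, 1, 13]` → seq = [3, 27, 17, 1, 13]
`seq.append(88)` → seq = [3, 27, 17, 1, 13, 88]
`seq[3] = seq[3] * 2` → seq = [3, 27, 17, 2, 13, 88]
`ans = seq[3]` → ans = 2
So ans = 2

Answer: 2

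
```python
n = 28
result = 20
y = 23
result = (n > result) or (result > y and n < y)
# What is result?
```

Trace:
`n = 28` → n = 28
`result = 20` → result = 20
`y = 23` → y = 23
`result = (n > result) or (result > y and n < y)` → result = True
So result = True

Answer: True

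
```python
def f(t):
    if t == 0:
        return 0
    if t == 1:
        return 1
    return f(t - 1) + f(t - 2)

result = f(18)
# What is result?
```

Build up from base cases: f(0)=0, f(1)=1, f(2)=1, f(3)=2, f(4)=3, f(5)=5, f(6)=8, ..., f(18)=2584

Answer: 2584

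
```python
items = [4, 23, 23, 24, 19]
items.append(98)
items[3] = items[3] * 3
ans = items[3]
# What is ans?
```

Trace:
`items = [4, 23, 23, 24, 19]` → items = [4, 23, 23, 24, 19]
`items.append(98)` → items = [4, 23, 23, 24, 19, 98]
`items[3] = items[3] * 3` → items = [4, 23, 23, 72, 19, 98]
`ans = items[3]` → ans = 72
So ans = 72

Answer: 72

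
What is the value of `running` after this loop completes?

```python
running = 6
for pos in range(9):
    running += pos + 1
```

Start at 6, add 1 to 9 = 51
`running` takes the values: 6 → 7 → 9 → 12 → 16 → 21 → 27 → 34 → 42 → 51

Answer: 51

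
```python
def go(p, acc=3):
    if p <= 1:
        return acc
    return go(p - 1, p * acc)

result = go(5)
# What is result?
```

Accumulator trace (n, acc): (5, 3) -> (4, 15) -> (3, 60) -> (2, 180) -> (1, 360) -> return 360

Answer: 360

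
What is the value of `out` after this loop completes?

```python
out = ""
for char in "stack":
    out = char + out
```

Reverse 'stack'
`out` takes the values: "" → "s" → "ts" → "ats" → "cats" → "kcats"

Answer: "kcats"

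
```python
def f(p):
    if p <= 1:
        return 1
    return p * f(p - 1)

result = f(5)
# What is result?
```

f(5) = 5 * 4 * 3 * 2 * 1 = 120

Answer: 120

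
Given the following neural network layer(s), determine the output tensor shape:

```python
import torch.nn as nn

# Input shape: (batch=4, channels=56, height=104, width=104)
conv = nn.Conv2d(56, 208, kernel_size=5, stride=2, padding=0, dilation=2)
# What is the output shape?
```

Input: (4, 56, 104, 104) -> Output: (4, 208, 48, 48)

Answer: (4, 208, 48, 48)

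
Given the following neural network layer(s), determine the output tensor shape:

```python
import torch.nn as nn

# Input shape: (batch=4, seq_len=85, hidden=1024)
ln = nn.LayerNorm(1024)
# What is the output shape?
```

Input: (4, 85, 1024) -> Output: (4, 85, 1024)

Answer: (4, 85, 1024)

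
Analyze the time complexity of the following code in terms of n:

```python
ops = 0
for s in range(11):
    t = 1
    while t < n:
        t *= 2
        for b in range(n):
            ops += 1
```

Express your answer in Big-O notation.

Each loop level contributes: 1 × log n × n. Multiplying the contributions gives O(n log n).

Answer: O(n log n)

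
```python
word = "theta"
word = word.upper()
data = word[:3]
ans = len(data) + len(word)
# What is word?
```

Trace:
`word = "theta"` → word = 'theta'
`word = word.upper()` → word = 'THETA'
`data = word[:3]` → data = 'THE'
`ans = len(data) + len(word)` → ans = 8
So word = 'THETA'

Answer: 'THETA'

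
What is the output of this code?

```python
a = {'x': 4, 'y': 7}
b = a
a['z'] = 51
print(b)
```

Key concept: dict aliasing.
Step by step:
`a = {'x': 4, 'y': 7}` → a = {'x': 4, 'y': 7}
`b = a` → b = {'x': 4, 'y': 7} (same object as a)
`a['z'] = 51` → a = {'x': 4, 'y': 7, 'z': 51} (same object as b); b = {'x': 4, 'y': 7, 'z': 51} (same object as a)
`print(b)` → prints {'x': 4, 'y': 7, 'z': 51}

Answer: {'x': 4, 'y': 7, 'z': 51}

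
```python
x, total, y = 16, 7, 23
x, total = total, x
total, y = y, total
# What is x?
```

Trace:
`x, total, y = 16, 7, 23` → x = 16; total = 7; y = 23
`x, total = total, x` → x = 7; total = 16
`total, y = y, total` → total = 23; y = 16
So x = 7

Answer: 7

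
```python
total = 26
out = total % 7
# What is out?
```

Trace:
`total = 26` → total = 26
`out = total % 7` → out = 5
So out = 5

Answer: 5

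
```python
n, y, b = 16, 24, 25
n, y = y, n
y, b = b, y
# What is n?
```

Trace:
`n, y, b = 16, 24, 25` → n = 16; y = 24; b = 25
`n, y = y, n` → n = 24; y = 16
`y, b = b, y` → y = 25; b = 16
So n = 24

Answer: 24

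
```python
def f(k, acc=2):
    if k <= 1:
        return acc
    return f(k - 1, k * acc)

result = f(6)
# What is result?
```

Accumulator trace (n, acc): (6, 2) -> (5, 12) -> (4, 60) -> (3, 240) -> (2, 720) -> (1, 1440) -> return 1440

Answer: 1440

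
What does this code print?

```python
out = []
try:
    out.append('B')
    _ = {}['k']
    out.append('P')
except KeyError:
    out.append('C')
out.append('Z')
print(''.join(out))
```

Execution trace: 'B' (try body) → 'C' (except KeyError) → 'Z' (after the try/except). Output: BCZ

Answer: BCZ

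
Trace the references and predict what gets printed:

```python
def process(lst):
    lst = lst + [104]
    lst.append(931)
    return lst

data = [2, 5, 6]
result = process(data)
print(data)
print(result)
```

Key concept: rebinding parameter vs mutation.
Step by step:
`data = [2, 5, 6]` → data = [2, 5, 6]
`result = process(data)` → result = [2, 5, 6, 104, 931]
`print(data)` → prints [2, 5, 6]
`print(result)` → prints [2, 5, 6, 104, 931]

Answer:
[2, 5, 6]
[2, 5, 6, 104, 931]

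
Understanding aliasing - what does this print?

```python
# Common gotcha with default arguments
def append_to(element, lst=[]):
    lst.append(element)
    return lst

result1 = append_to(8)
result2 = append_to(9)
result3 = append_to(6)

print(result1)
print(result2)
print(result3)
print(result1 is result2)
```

Key concept: mutable default argument gotcha.
Step by step:
`result1 = append_to(8)` → result1 = [8]
`result2 = append_to(9)` → result1 = [8, 9] (same object as result2); result2 = [8, 9] (same object as result1)
`result3 = append_to(6)` → result1 = [8, 9, 6] (same object as result2, result3); result2 = [8, 9, 6] (same object as result1, result3); result3 = [8, 9, 6] (same object as result1, result2)
`print(result1)` → prints [8, 9, 6]
`print(result2)` → prints [8, 9, 6]
`print(result3)` → prints [8, 9, 6]
`print(result1 is result2)` → prints True

Answer:
[8, 9, 6]
[8, 9, 6]
[8, 9, 6]
True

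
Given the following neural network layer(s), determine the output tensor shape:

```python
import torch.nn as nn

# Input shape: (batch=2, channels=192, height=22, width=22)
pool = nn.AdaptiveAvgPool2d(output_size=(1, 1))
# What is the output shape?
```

Input: (2, 192, 22, 22) -> Output: (2, 192, 1, 1)

Answer: (2, 192, 1, 1)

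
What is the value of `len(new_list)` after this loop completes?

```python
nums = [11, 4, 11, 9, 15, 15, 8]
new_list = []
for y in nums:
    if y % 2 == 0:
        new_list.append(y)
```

Count even numbers in [11, 4, 11, 9, 15, 15, 8]
`new_list` takes the values: [] → [4] → [4, 8]
So `len(new_list)` = 2

Answer: 2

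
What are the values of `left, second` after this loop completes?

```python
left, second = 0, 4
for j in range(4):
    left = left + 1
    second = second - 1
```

left goes 0→4, second goes 4→0
`left, second` takes the values: (0, 4) → (1, 4) → (1, 3) → (2, 3) → (2, 2) → (3, 2) → (3, 1) → (4, 1) → (4, 0)

Answer: 4, 0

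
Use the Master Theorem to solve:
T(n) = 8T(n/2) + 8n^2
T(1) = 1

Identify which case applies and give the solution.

a=8, b=2, f(n)=8n^2. log_2(8) = 3. Since c=2 < 3, Case 1 applies: T(n) = Θ(n^log_b(a)) = O(n^3).

Answer: O(n^3) - Case 1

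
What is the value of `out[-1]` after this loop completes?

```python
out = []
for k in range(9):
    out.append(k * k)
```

Last element of squares 0 to 8
`out` takes the values: [] → [0] → [0, 1] → [0, 1, 4] → [0, 1, 4, 9] → [0, 1, 4, 9, 16] → [0, 1, 4, 9, 16, 25] → [0, 1, 4, 9, 16, 25, 36] → [0, 1, 4, 9, 16, 25, 36, 49] → [0, 1, 4, 9, 16, 25, 36, 49, 64]
So `out[-1]` = 64

Answer: 64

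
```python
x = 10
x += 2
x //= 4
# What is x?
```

Trace:
`x = 10` → x = 10
`x += 2` → x = 12
`x //= 4` → x = 3
So x = 3

Answer: 3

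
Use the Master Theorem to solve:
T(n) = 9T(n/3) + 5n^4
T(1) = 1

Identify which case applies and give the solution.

a=9, b=3, f(n)=5n^4. log_3(9) = 2. Since c=4 > 2 and the regularity condition holds (9(n/3)^4 = (9/3^4)n^4 with 9/3^4 < 1), Case 3 applies: T(n) = Θ(f(n)) = O(n^4).

Answer: O(n^4) - Case 3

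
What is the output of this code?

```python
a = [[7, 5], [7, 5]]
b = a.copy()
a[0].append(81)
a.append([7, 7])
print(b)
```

Key concept: shallow copy with nested lists.
Step by step:
`a = [[7, 5], [7, 5]]` → a = [[7, 5], [7, 5]]
`b = a.copy()` → b = [[7, 5], [7, 5]]
`a[0].append(81)` → a = [[7, 5, 81], [7, 5]]; b = [[7, 5, 81], [7, 5]]
`a.append([7, 7])` → a = [[7, 5, 81], [7, 5], [7, 7]]
`print(b)` → prints [[7, 5, 81], [7, 5]]

Answer: [[7, 5, 81], [7, 5]]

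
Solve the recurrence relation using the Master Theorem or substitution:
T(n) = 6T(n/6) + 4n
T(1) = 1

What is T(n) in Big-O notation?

By Master Theorem: a=6, b=6, f(n)=4n. Since log_6(6) = 1 and f(n) = Θ(n^1), Case 2 applies. T(n) = O(n log n).

Answer: O(n log n)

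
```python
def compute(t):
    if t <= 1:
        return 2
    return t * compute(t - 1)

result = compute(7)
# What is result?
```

compute(7) = 7 * 6 * 5 * 4 * 3 * 2 * 2 = 10080

Answer: 10080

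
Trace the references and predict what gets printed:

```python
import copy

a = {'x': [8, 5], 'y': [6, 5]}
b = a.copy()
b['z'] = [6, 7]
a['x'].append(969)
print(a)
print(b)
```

Key concept: shallow copy of dict with mutable values.
Step by step:
`a = {'x': [8, 5], 'y': [6, 5]}` → a = {'x': [8, 5], 'y': [6, 5]}
`b = a.copy()` → b = {'x': [8, 5], 'y': [6, 5]}
`b['z'] = [6, 7]` → b = {'x': [8, 5], 'y': [6, 5], 'z': [6, 7]}
`a['x'].append(969)` → a = {'x': [8, 5, 969], 'y': [6, 5]}; b = {'x': [8, 5, 969], 'y': [6, 5], 'z': [6, 7]}
`print(a)` → prints {'x': [8, 5, 969], 'y': [6, 5]}
`print(b)` → prints {'x': [8, 5, 969], 'y': [6, 5], 'z': [6, 7]}

Answer:
{'x': [8, 5, 969], 'y': [6, 5]}
{'x': [8, 5, 969], 'y': [6, 5], 'z': [6, 7]}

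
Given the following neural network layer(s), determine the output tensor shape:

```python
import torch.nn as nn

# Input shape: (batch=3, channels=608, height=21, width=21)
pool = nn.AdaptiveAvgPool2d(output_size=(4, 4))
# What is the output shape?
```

Input: (3, 608, 21, 21) -> Output: (3, 608, 4, 4)

Answer: (3, 608, 4, 4)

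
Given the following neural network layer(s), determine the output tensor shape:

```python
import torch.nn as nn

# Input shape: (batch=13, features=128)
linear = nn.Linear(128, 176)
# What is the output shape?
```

Input: (13, 128) -> Output: (13, 176)

Answer: (13, 176)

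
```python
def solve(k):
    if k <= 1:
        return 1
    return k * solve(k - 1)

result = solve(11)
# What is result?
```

solve(11) = 11 * 10 * 9 * 8 * 7 * 6 * 5 * 4 * 3 * 2 * 1 = 39916800

Answer: 39916800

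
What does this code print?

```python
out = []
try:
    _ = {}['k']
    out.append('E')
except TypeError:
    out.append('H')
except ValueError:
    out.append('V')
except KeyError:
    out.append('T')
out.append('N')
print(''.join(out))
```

Execution trace: 'T' (except KeyError) → 'N' (after the try/except). Output: TN

Answer: TN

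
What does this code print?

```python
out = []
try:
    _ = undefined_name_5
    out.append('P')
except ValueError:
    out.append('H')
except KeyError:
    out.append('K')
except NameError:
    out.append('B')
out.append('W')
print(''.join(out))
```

Execution trace: 'B' (except NameError) → 'W' (after the try/except). Output: BW

Answer: BW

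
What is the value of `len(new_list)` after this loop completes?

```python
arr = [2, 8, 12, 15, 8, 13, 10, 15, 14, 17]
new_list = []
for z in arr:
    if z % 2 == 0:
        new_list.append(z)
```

Count even numbers in [2, 8, 12, 15, 8, 13, 10, 15, 14, 17]
`new_list` takes the values: [] → [2] → [2, 8] → [2, 8, 12] → [2, 8, 12, 8] → [2, 8, 12, 8, 10] → [2, 8, 12, 8, 10, 14]
So `len(new_list)` = 6

Answer: 6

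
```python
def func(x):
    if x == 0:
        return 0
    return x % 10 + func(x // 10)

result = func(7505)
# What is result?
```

Sum of digits of 7505: 5 + 0 + 5 + 7 = 17

Answer: 17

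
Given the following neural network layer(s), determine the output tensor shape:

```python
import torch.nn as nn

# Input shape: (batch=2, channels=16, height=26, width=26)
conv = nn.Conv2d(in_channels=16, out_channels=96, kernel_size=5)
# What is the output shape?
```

Input: (2, 16, 26, 26) -> Output: (2, 96, 22, 22)

Answer: (2, 96, 22, 22)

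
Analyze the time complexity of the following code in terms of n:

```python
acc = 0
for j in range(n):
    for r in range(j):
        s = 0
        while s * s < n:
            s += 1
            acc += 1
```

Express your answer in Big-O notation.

Each loop level contributes: n × n × √n. Multiplying the contributions gives O(n^2√n).

Answer: O(n^2√n)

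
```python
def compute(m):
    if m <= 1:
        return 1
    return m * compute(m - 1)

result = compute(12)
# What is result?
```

compute(12) = 12 * 11 * 10 * 9 * 8 * 7 * 6 * 5 * 4 * 3 * 2 * 1 = 479001600

Answer: 479001600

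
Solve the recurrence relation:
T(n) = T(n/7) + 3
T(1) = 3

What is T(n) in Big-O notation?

Each step divides n by 7 and adds 3. After log_7(n) steps we reach T(1)=3. So T(n) = 3·log_7(n) + 3 = O(log n).

Answer: O(log n)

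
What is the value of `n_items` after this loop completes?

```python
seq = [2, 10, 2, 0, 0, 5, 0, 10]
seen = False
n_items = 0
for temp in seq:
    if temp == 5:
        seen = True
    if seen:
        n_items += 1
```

Count elements after first 5 in [2, 10, 2, 0, 0, 5, 0, 10]
`n_items` takes the values: 0 → 1 → 2 → 3

Answer: 3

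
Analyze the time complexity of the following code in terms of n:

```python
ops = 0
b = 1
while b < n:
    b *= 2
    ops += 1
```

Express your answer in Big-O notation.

Each loop level contributes: log n. Multiplying the contributions gives O(log n).

Answer: O(log n)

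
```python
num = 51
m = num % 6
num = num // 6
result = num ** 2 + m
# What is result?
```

Trace:
`num = 51` → num = 51
`m = num % 6` → m = 3
`num = num // 6` → num = 8
`result = num ** 2 + m` → result = 67
So result = 67

Answer: 67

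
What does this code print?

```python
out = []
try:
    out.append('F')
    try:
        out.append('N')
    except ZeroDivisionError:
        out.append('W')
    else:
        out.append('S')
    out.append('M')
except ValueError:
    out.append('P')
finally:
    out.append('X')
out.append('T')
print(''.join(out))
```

Execution trace: 'F' (try body) → 'N' (inner try body, no exception) → 'S' (inner else) → 'M' (try body, no exception) → 'X' (finally) → 'T' (after the try/except). Output: FNSMXT

Answer: FNSMXT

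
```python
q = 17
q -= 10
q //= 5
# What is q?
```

Trace:
`q = 17` → q = 17
`q -= 10` → q = 7
`q //= 5` → q = 1
So q = 1

Answer: 1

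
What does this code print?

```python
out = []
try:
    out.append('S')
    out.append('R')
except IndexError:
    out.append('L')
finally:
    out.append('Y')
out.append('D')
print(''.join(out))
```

Execution trace: 'S' (try body) → 'R' (try body, no exception) → 'Y' (finally) → 'D' (after the try/except). Output: SRYD

Answer: SRYD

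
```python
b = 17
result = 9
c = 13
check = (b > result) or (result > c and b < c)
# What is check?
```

Trace:
`b = 17` → b = 17
`result = 9` → result = 9
`c = 13` → c = 13
`check = (b > result) or (result > c and b < c)` → check = True
So check = True

Answer: True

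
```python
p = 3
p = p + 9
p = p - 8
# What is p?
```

Trace:
`p = 3` → p = 3
`p = p + 9` → p = 12
`p = p - 8` → p = 4
So p = 4

Answer: 4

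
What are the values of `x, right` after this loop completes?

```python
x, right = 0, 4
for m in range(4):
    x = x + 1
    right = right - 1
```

x goes 0→4, right goes 4→0
`x, right` takes the values: (0, 4) → (1, 4) → (1, 3) → (2, 3) → (2, 2) → (3, 2) → (3, 1) → (4, 1) → (4, 0)

Answer: 4, 0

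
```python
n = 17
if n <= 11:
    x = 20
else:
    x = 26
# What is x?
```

Trace:
`n = 17` → n = 17
`if n <= 11: ...` → n <= 11 is False, take else branch → x = 26
So x = 26

Answer: 26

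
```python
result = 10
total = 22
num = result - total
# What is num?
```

Trace:
`result = 10` → result = 10
`total = 22` → total = 22
`num = result - total` → num = -12
So num = -12

Answer: -12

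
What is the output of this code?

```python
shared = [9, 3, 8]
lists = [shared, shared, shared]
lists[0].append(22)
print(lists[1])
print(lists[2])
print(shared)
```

Key concept: list of same reference.
Step by step:
`shared = [9, 3, 8]` → shared = [9, 3, 8]
`lists = [shared, shared, shared]` → lists = [[9, 3, 8], [9, 3, 8], [9, 3, 8]]
`lists[0].append(22)` → shared = [9, 3, 8, 22]; lists = [[9, 3, 8, 22], [9, 3, 8, 22], [9, 3, 8, 22]]
`print(lists[1])` → prints [9, 3, 8, 22]
`print(lists[2])` → prints [9, 3, 8, 22]
`print(shared)` → prints [9, 3, 8, 22]

Answer:
[9, 3, 8, 22]
[9, 3, 8, 22]
[9, 3, 8, 22]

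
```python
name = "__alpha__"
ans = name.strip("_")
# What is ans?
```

Trace:
`name = "__alpha__"` → name = '__alpha__'
`ans = name.strip("_")` → ans = 'alpha'
So ans = 'alpha'

Answer: 'alpha'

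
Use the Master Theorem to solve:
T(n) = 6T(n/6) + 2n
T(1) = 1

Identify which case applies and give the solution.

a=6, b=6, f(n)=2n. log_6(6) = 1. Since c=1 = 1, Case 2 applies: T(n) = Θ(n^log_b(a) · log n) = O(n log n).

Answer: O(n log n) - Case 2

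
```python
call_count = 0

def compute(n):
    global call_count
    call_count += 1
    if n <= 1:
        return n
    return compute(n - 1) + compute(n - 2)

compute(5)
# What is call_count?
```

Calls(n) = 1 + Calls(n-1) + Calls(n-2); Calls(0)=Calls(1)=1. For n=5 this gives 15.

Answer: 15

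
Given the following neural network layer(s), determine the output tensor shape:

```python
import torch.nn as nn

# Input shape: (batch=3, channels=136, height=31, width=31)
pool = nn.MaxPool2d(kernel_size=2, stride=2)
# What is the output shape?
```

Input: (3, 136, 31, 31) -> Output: (3, 136, 15, 15)

Answer: (3, 136, 15, 15)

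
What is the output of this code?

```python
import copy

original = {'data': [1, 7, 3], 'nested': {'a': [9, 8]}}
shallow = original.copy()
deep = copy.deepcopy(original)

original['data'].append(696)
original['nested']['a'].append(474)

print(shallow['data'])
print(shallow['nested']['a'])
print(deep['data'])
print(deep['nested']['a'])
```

Key concept: comparing shallow vs deep copy.
Step by step:
`original = {'data': [1, 7, 3], 'nested': {'a': [9, 8]}}` → original = {'data': [1, 7, 3], 'nested': {'a': [9, 8]}}
`shallow = original.copy()` → shallow = {'data': [1, 7, 3], 'nested': {'a': [9, 8]}}
`deep = copy.deepcopy(original)` → deep = {'data': [1, 7, 3], 'nested': {'a': [9, 8]}}
`original['data'].append(696)` → original = {'data': [1, 7, 3, 696], 'nested': {'a': [9, 8]}}; shallow = {'data': [1, 7, 3, 696], 'nested': {'a': [9, 8]}}
`original['nested']['a'].append(474)` → original = {'data': [1, 7, 3, 696], 'nested': {'a': [9, 8, 474]}}; shallow = {'data': [1, 7, 3, 696], 'nested': {'a': [9, 8, 474]}}
`print(shallow['data'])` → prints [1, 7, 3, 696]
`print(shallow['nested']['a'])` → prints [9, 8, 474]
`print(deep['data'])` → prints [1, 7, 3]
`print(deep['nested']['a'])` → prints [9, 8]

Answer:
[1, 7, 3, 696]
[9, 8, 474]
[1, 7, 3]
[9, 8]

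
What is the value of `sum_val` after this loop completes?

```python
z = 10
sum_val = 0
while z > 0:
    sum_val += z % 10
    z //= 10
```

Sum digits of 10
`sum_val` takes the values: 0 → 1

Answer: 1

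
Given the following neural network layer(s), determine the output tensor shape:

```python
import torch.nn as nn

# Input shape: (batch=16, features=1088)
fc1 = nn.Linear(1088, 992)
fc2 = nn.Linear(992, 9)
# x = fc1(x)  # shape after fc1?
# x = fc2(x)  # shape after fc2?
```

Input: (16, 1088) -> after fc1: (16, 992) -> Output: (16, 9)

Answer: (16, 9)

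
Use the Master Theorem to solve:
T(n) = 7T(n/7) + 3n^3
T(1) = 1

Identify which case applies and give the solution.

a=7, b=7, f(n)=3n^3. log_7(7) = 1. Since c=3 > 1 and the regularity condition holds (7(n/7)^3 = (7/7^3)n^3 with 7/7^3 < 1), Case 3 applies: T(n) = Θ(f(n)) = O(n^3).

Answer: O(n^3) - Case 3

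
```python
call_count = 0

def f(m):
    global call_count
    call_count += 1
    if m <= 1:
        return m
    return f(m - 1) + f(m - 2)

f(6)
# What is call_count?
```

Calls(m) = 1 + Calls(m-1) + Calls(m-2); Calls(0)=Calls(1)=1. For m=6 this gives 25.

Answer: 25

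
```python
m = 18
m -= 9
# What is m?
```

Trace:
`m = 18` → m = 18
`m -= 9` → m = 9
So m = 9

Answer: 9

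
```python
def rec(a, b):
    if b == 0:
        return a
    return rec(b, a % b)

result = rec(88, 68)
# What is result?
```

rec(88, 68) -> rec(68, 20) -> rec(20, 8) -> rec(8, 4) -> rec(4, 0) -> 4

Answer: 4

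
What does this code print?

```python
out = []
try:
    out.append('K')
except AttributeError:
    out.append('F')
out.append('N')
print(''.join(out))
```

Execution trace: 'K' (try body, no exception) → 'N' (after the try/except). Output: KN

Answer: KN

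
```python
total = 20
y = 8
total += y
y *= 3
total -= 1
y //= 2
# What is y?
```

Trace:
`total = 20` → total = 20
`y = 8` → y = 8
`total += y` → total = 28
`y *= 3` → y = 24
`total -= 1` → total = 27
`y //= 2` → y = 12
So y = 12

Answer: 12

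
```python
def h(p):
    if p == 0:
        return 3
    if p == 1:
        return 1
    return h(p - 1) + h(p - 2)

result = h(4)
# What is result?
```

Build up from base cases: h(0)=3, h(1)=1, h(2)=4, h(3)=5, h(4)=9

Answer: 9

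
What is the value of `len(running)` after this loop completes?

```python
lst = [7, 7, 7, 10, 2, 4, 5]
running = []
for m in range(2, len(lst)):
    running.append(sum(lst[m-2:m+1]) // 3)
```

Number of 3-element averages
`running` takes the values: [] → [7] → [7, 8] → [7, 8, 6] → [7, 8, 6, 5] → [7, 8, 6, 5, 3]
So `len(running)` = 5

Answer: 5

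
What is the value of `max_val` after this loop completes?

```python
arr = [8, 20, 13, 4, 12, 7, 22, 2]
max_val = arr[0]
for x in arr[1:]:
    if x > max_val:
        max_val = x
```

Maximum of [8, 20, 13, 4, 12, 7, 22, 2]
`max_val` takes the values: 8 → 20 → 22

Answer: 22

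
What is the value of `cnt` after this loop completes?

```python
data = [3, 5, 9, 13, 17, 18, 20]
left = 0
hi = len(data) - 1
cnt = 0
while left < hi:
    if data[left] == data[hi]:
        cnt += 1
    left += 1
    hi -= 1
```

Count matching pairs from ends
`cnt` takes the values: 0

Answer: 0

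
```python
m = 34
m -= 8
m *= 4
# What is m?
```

Trace:
`m = 34` → m = 34
`m -= 8` → m = 26
`m *= 4` → m = 104
So m = 104

Answer: 104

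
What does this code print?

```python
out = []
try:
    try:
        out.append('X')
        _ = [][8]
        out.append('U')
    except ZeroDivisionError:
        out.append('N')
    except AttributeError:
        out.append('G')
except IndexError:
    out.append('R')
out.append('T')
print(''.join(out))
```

Execution trace: 'X' (try body) → 'R' (outer except IndexError) → 'T' (after the try/except). Output: XRT

Answer: XRT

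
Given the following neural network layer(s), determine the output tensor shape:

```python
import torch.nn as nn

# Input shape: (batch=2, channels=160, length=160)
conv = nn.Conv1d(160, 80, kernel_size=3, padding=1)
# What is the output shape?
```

Input: (2, 160, 160) -> Output: (2, 80, 160)

Answer: (2, 80, 160)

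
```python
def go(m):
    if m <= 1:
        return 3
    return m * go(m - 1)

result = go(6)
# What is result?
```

go(6) = 6 * 5 * 4 * 3 * 2 * 3 = 2160

Answer: 2160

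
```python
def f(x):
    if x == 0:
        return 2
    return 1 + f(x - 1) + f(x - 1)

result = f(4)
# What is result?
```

f(x) = 1 + 2·f(x-1), f(0)=2. Closed form: (2+1)·2^4 - 1 = 47.

Answer: 47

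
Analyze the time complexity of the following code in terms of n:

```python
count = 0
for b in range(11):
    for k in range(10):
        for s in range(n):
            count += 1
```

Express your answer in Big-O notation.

Each loop level contributes: 1 × 1 × n. Multiplying the contributions gives O(n).

Answer: O(n)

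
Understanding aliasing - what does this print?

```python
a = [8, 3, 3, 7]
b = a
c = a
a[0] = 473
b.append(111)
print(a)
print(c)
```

Key concept: multiple aliases.
Step by step:
`a = [8, 3, 3, 7]` → a = [8, 3, 3, 7]
`b = a` → b = [8, 3, 3, 7] (same object as a)
`c = a` → c = [8, 3, 3, 7] (same object as a, b)
`a[0] = 473` → a = [473, 3, 3, 7] (same object as b, c); b = [473, 3, 3, 7] (same object as a, c); c = [473, 3, 3, 7] (same object as a, b)
`b.append(111)` → a = [473, 3, 3, 7, 111] (same object as b, c); b = [473, 3, 3, 7, 111] (same object as a, c); c = [473, 3, 3, 7, 111] (same object as a, b)
`print(a)` → prints [473, 3, 3, 7, 111]
`print(c)` → prints [473, 3, 3, 7, 111]

Answer:
[473, 3, 3, 7, 111]
[473, 3, 3, 7, 111]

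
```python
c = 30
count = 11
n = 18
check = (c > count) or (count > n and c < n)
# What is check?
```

Trace:
`c = 30` → c = 30
`count = 11` → count = 11
`n = 18` → n = 18
`check = (c > count) or (count > n and c < n)` → check = True
So check = True

Answer: True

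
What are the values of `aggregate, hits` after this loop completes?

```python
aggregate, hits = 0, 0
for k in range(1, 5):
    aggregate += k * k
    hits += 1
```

Sum of squares and count
`aggregate, hits` takes the values: (0, 0) → (1, 0) → (1, 1) → (5, 1) → (5, 2) → (14, 2) → (14, 3) → (30, 3) → (30, 4)

Answer: 30, 4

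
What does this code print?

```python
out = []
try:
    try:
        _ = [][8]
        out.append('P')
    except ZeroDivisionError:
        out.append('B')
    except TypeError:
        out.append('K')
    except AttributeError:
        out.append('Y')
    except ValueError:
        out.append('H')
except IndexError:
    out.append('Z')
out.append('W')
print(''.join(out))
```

Execution trace: 'Z' (outer except IndexError) → 'W' (after the try/except). Output: ZW

Answer: ZW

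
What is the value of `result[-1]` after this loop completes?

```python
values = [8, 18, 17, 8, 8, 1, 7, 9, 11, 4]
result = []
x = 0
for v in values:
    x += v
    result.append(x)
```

Cumulative sum ends at 91
`result` takes the values: [] → [8] → [8, 26] → [8, 26, 43] → [8, 26, 43, 51] → [8, 26, 43, 51, 59] → [8, 26, 43, 51, 59, 60] → [8, 26, 43, 51, 59, 60, 67] → [8, 26, 43, 51, 59, 60, 67, 76] → [8, 26, 43, 51, 59, 60, 67, 76, 87] → [8, 26, 43, 51, 59, 60, 67, 76, 87, 91]
So `result[-1]` = 91

Answer: 91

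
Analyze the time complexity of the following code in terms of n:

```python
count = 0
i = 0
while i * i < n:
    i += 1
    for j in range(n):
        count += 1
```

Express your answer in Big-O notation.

Each loop level contributes: √n × n. Multiplying the contributions gives O(n√n).

Answer: O(n√n)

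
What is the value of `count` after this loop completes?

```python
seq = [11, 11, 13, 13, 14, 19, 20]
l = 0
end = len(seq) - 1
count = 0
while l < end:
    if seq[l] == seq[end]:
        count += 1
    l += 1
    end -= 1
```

Count matching pairs from ends
`count` takes the values: 0

Answer: 0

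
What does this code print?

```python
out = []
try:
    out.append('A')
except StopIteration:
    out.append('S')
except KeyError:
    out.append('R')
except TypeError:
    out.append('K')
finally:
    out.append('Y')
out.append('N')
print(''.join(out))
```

Execution trace: 'A' (try body, no exception) → 'Y' (finally) → 'N' (after the try/except). Output: AYN

Answer: AYN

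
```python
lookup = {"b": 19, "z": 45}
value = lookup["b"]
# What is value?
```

Trace:
`lookup = {"b": 19, "z": 45}` → lookup = {'b': 19, 'z': 45}
`value = lookup["b"]` → value = 19
So value = 19

Answer: 19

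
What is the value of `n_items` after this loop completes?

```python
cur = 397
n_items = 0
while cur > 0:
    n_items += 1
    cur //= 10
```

Count digits by repeated division by 10
`n_items` takes the values: 0 → 1 → 2 → 3

Answer: 3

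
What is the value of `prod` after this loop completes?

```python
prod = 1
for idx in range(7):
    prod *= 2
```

2^7 = 128
`prod` takes the values: 1 → 2 → 4 → 8 → 16 → 32 → 64 → 128

Answer: 128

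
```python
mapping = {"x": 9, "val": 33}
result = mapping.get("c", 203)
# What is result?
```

Trace:
`mapping = {"x": 9, "val": 33}` → mapping = {'x': 9, 'val': 33}
`result = mapping.get("c", 203)` → result = 203
So result = 203

Answer: 203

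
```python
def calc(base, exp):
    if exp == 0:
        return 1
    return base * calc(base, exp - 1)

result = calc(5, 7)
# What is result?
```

calc(5, 7) = 5 * 5 * 5 * 5 * 5 * 5 * 5 = 78125

Answer: 78125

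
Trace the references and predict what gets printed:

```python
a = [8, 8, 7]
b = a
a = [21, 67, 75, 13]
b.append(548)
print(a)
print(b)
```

Key concept: rebinding vs mutation: a is rebound to a new list, b still points at the original.
Step by step:
`a = [8, 8, 7]` → a = [8, 8, 7]
`b = a` → b = [8, 8, 7] (same object as a)
`a = [21, 67, 75, 13]` → a = [21, 67, 75, 13]
`b.append(548)` → b = [8, 8, 7, 548]
`print(a)` → prints [21, 67, 75, 13]
`print(b)` → prints [8, 8, 7, 548]

Answer:
[21, 67, 75, 13]
[8, 8, 7, 548]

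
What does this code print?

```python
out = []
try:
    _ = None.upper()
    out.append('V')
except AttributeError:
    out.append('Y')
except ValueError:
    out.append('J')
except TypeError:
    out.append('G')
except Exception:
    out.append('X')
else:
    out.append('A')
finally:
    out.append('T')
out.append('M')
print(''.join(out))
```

Execution trace: 'Y' (except AttributeError) → 'T' (finally) → 'M' (after the try/except). Output: YTM

Answer: YTM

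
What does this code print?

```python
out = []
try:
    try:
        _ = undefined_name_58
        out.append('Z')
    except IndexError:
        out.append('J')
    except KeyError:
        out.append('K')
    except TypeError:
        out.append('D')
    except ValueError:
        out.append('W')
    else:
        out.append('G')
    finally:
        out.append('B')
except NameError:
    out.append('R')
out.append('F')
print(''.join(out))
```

Execution trace: 'B' (finally) → 'R' (outer except NameError) → 'F' (after the try/except). Output: BRF

Answer: BRF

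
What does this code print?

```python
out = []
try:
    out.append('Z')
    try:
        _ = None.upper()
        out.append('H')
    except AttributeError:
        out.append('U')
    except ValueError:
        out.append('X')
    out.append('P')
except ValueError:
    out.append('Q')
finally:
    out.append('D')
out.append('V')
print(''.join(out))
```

Execution trace: 'Z' (try body) → 'U' (inner except AttributeError) → 'P' (try body, no exception) → 'D' (finally) → 'V' (after the try/except). Output: ZUPDV

Answer: ZUPDV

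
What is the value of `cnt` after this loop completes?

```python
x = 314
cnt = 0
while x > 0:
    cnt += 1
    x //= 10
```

Count digits by repeated division by 10
`cnt` takes the values: 0 → 1 → 2 → 3

Answer: 3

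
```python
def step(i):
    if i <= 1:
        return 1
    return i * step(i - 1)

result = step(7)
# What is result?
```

step(7) = 7 * 6 * 5 * 4 * 3 * 2 * 1 = 5040

Answer: 5040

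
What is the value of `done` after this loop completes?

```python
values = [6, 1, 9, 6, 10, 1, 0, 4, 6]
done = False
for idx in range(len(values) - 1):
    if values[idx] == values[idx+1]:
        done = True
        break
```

Check consecutive duplicates in [6, 1, 9, 6, 10, 1, 0, 4, 6]
`done` takes the values: False

Answer: False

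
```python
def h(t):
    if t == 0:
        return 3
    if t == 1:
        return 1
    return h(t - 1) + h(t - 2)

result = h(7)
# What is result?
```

Build up from base cases: h(0)=3, h(1)=1, h(2)=4, h(3)=5, h(4)=9, h(5)=14, h(6)=23, ..., h(7)=37

Answer: 37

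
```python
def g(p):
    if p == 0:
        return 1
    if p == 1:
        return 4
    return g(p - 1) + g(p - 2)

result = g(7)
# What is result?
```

Build up from base cases: g(0)=1, g(1)=4, g(2)=5, g(3)=9, g(4)=14, g(5)=23, g(6)=37, ..., g(7)=60

Answer: 60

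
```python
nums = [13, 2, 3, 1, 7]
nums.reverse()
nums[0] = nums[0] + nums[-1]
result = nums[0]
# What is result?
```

Trace:
`nums = [13, 2, 3, 1, 7]` → nums = [13, 2, 3, 1, 7]
`nums.reverse()` → nums = [7, 1, 3, 2, 13]
`nums[0] = nums[0] + nums[-1]` → nums = [20, 1, 3, 2, 13]
`result = nums[0]` → result = 20
So result = 20

Answer: 20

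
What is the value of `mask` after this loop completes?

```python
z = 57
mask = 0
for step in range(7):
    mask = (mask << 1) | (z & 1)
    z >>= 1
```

Reverse lowest 7 bits of 57
`mask` takes the values: 0 → 1 → 2 → 4 → 9 → 19 → 39 → 78

Answer: 78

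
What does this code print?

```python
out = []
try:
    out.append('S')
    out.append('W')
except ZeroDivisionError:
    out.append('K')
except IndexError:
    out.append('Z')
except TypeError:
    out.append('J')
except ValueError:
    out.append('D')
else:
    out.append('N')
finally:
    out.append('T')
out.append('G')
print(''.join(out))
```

Execution trace: 'S' (try body) → 'W' (try body, no exception) → 'N' (else) → 'T' (finally) → 'G' (after the try/except). Output: SWNTG

Answer: SWNTG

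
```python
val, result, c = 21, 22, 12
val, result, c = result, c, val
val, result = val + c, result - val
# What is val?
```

Trace:
`val, result, c = 21, 22, 12` → val = 21; result = 22; c = 12
`val, result, c = result, c, val` → val = 22; result = 12; c = 21
`val, result = val + c, result - val` → val = 43; result = -10
So val = 43

Answer: 43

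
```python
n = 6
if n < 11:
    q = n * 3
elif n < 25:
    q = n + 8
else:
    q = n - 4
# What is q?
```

Trace:
`n = 6` → n = 6
`if n < 11: ...` → n < 11 is True → q = 18
So q = 18

Answer: 18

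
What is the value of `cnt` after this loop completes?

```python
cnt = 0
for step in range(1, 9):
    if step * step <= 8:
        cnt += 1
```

Count numbers where step² ≤ 8
`cnt` takes the values: 0 → 1 → 2

Answer: 2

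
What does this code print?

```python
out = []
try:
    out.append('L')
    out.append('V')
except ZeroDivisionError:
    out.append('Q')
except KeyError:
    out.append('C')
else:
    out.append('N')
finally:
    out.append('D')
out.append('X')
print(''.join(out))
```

Execution trace: 'L' (try body) → 'V' (try body, no exception) → 'N' (else) → 'D' (finally) → 'X' (after the try/except). Output: LVNDX

Answer: LVNDX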